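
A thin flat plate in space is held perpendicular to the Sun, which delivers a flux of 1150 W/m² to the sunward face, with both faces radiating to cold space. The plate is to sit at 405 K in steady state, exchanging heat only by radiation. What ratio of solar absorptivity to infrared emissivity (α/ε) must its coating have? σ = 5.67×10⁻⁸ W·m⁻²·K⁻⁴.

α/ε ≈ 2.65

Balance: αS·A = εσ·2A·T⁴ ⇒ α/ε = 2σT⁴/S.
α/ε = 2·5.67×10⁻⁸·(405)⁴/1150 = 2·5.67×10⁻⁸·2.690×10¹⁰/1150.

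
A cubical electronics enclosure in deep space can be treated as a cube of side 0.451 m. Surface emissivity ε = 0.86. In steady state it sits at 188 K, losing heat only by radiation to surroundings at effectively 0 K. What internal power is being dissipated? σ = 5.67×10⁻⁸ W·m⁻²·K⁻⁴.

P ≈ 74.3 W

Steady state: P = εσA T⁴.
A = 6L² = 1.220 m²; T⁴ = (188)⁴ = 1.249×10⁹ K⁴.
P = 0.86 × 5.67×10⁻⁸ × 1.220 × 1.249×10⁹.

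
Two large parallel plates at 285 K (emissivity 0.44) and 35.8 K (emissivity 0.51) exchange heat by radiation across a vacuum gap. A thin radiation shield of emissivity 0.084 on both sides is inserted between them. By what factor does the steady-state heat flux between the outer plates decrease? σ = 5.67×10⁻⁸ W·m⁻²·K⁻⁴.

Without shield: q₀ = σΔ(T⁴)/(1/ε₁+1/ε₂−1) with denominator 3.234.
With shield the two gaps are in series; the resistances add: (1/ε₁+1/ε_s−1)+(1/ε_s+1/ε₂−1) = 13.18+12.87 = 26.04.
Heat-flux ratio q₀/q = 26.04/3.234.

factor ≈ 8.05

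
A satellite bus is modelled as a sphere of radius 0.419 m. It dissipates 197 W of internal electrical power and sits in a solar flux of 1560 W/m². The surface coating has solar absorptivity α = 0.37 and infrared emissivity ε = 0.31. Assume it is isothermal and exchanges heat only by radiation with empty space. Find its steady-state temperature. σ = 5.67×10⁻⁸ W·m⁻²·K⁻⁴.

At steady state, absorbed solar power + internal power = radiated power.
Absorbed: α·S·A_cross = 0.37·1560·0.5515 = 318.3 W (cross-section πr²).
Total input = 318.3 + 197 = 515.3 W.
Radiated: εσ·A_surf·T⁴ with A_surf = 4πr² = 2.206 m².
T⁴ = 515.3/(0.31·5.67×10⁻⁸·2.206) = 1.329×10¹⁰ K⁴.

T ≈ 340 K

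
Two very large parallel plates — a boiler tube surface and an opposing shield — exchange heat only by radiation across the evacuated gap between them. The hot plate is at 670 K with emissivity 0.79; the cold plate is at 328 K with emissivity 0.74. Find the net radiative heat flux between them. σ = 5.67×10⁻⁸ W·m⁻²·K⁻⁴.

For two infinite grey parallel plates, q = σ(T₁⁴ − T₂⁴)/(1/ε₁ + 1/ε₂ − 1).
T₁⁴ − T₂⁴ = 2.015×10¹¹ − 1.157×10¹⁰ = 1.899×10¹¹ K⁴.
1/ε₁ + 1/ε₂ − 1 = 1.266 + 1.351 − 1 = 1.617.
q = 5.67×10⁻⁸ × 1.899×10¹¹ / 1.617.

q ≈ 6660 W/m²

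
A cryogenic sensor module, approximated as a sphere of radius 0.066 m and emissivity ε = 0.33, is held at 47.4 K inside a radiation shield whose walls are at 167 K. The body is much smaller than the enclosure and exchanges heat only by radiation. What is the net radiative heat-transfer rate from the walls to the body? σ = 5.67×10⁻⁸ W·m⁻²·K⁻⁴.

P_net ≈ 0.791 W

For a small grey body in a large enclosure: P_net = εσA(T_body⁴ − T_wall⁴).
A = 4πr² = 0.05474 m²; T_body⁴ − T_wall⁴ = 5.048×10⁶ − 7.778×10⁸ = -7.727×10⁸ K⁴.
|P_net| = 0.33·5.67×10⁻⁸·0.05474·7.727×10⁸.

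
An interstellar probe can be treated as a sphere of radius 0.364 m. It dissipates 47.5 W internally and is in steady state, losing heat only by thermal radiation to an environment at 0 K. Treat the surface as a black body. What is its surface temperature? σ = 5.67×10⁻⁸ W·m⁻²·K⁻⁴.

Steady state: internal power = radiated power, P = εσA T⁴.
Radiating area A = 4πr² = 1.665 m².
T⁴ = P/(εσA) = 47.5/(1.0·5.67×10⁻⁸·1.665) = 5.032×10⁸ K⁴.
T = (5.032×10⁸)^(1/4).

T ≈ 150 K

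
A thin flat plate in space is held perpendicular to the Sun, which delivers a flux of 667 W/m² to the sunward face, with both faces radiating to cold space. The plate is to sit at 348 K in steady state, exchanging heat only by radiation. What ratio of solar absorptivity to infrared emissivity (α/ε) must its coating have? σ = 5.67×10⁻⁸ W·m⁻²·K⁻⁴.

α/ε ≈ 2.49

Balance: αS·A = εσ·2A·T⁴ ⇒ α/ε = 2σT⁴/S.
α/ε = 2·5.67×10⁻⁸·(348)⁴/667 = 2·5.67×10⁻⁸·1.467×10¹⁰/667.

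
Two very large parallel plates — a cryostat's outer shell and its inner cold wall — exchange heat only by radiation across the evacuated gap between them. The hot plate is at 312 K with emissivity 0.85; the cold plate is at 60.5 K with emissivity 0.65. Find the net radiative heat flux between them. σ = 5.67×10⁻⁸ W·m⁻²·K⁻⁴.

q ≈ 313 W/m²

For two infinite grey parallel plates, q = σ(T₁⁴ − T₂⁴)/(1/ε₁ + 1/ε₂ − 1).
T₁⁴ − T₂⁴ = 9.476×10⁹ − 1.340×10⁷ = 9.462×10⁹ K⁴.
1/ε₁ + 1/ε₂ − 1 = 1.176 + 1.538 − 1 = 1.715.
q = 5.67×10⁻⁸ × 9.462×10⁹ / 1.715.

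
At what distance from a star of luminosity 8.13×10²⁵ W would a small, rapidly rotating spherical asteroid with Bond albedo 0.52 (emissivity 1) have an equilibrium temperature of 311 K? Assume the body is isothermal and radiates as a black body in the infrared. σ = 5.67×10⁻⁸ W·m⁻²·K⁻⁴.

d ≈ 3.83×10¹⁰ m

For an isothermal black-emitting sphere, (1−a)S·πr² = σ·4πr²·T⁴ ⇒ S = 4σT⁴/(1−a).
S = 4·5.67×10⁻⁸·(311)⁴/0.480 = 4420 W/m².
Flux falls as S = L/(4πd²), so d = √(L/(4πS)) = √(8.13×10²⁵/(4π·4420)).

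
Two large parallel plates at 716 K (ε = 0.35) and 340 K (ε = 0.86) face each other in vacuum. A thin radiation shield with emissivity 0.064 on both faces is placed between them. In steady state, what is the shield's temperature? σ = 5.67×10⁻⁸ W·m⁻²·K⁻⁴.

In steady state the net flux on the hot side equals that on the cold side.
σ(T₁⁴−T_s⁴)/D₁ = σ(T_s⁴−T₂⁴)/D₂, with D₁ = 1/ε₁+1/ε_s−1 = 17.48, D₂ = 1/ε_s+1/ε₂−1 = 15.79.
Solve for T_s⁴: T_s⁴ = (D₂·T₁⁴ + D₁·T₂⁴)/(D₁+D₂) = 1.317×10¹¹ K⁴.

T_s ≈ 602 K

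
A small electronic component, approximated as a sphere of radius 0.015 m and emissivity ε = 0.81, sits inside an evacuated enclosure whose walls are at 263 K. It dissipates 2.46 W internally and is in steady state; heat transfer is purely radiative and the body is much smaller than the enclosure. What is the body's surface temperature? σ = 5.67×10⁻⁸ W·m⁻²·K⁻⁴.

For a small grey body in a large enclosure, net radiated power = εσA(T⁴ − T_w⁴).
Steady state: P = εσA(T⁴ − T_w⁴) with A = 4πr² = 0.002827 m².
T⁴ = P/(εσA) + T_w⁴ = 2.46/(0.81·5.67×10⁻⁸·0.002827) + (263)⁴
    = 1.894×10¹⁰ + 4.784×10⁹ = 2.373×10¹⁰ K⁴.

T ≈ 392 K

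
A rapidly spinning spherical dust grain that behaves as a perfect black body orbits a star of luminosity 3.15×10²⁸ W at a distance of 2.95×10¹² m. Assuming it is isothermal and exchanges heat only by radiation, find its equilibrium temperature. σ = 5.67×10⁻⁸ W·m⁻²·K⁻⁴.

First find the stellar flux at distance d: S = L/(4πd²) = 3.15×10²⁸/(4π·(2.95×10¹²)²) = 288.0 W/m².
For an isothermal sphere, absorbed (1−a)S·πr² = emitted σ·4πr²·T⁴, so T⁴ = (1−a)S/(4σ).
T⁴ = 1.00·288.0/(4·5.67×10⁻⁸) = 1.270×10⁹ K⁴.

T ≈ 189 K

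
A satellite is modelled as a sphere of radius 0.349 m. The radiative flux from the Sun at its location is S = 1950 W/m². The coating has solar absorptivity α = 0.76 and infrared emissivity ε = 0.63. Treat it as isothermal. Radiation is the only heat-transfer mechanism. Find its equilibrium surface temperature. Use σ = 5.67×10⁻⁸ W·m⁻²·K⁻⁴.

At equilibrium, absorbed power = emitted power.
Absorbing cross-section = πr² = 0.3826 m²; emitting surface = 4πr² = 1.531 m² (ratio 4).
αS·A_cross = εσ·A_surf·T⁴  ⇒  T⁴ = αS/(ε·4σ).
T⁴ = 0.760·1950/(0.63·4·5.67×10⁻⁸) = 1.037×10¹⁰ K⁴.
T = (1.037×10¹⁰)^(1/4).

T ≈ 319 K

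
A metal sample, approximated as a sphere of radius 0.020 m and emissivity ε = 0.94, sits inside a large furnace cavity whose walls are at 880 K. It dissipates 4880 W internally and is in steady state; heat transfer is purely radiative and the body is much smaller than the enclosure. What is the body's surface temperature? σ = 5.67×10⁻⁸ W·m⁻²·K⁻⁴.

For a small grey body in a large enclosure, net radiated power = εσA(T⁴ − T_w⁴).
Steady state: P = εσA(T⁴ − T_w⁴) with A = 4πr² = 0.005027 m².
T⁴ = P/(εσA) + T_w⁴ = 4880/(0.94·5.67×10⁻⁸·0.005027) + (880)⁴
    = 1.822×10¹³ + 5.997×10¹¹ = 1.882×10¹³ K⁴.

T ≈ 2080 K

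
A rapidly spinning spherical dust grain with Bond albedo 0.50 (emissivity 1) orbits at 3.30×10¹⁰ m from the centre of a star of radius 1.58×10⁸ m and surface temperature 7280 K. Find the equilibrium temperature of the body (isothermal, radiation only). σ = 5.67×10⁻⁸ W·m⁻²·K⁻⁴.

T ≈ 300 K

The star's surface emits σT_*⁴; at distance d the flux is S = σT_*⁴(R_*/d)².
S = 5.67×10⁻⁸·(7280)⁴·(1.58×10⁸/3.30×10¹⁰)² = 3651 W/m².
For an isothermal sphere T⁴ = (1−a)S/(4σ) = 8.049×10⁹ K⁴.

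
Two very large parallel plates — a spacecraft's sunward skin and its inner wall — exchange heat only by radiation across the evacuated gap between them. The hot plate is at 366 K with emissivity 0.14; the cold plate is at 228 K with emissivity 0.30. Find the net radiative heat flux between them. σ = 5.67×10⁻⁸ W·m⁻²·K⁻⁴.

For two infinite grey parallel plates, q = σ(T₁⁴ − T₂⁴)/(1/ε₁ + 1/ε₂ − 1).
T₁⁴ − T₂⁴ = 1.794×10¹⁰ − 2.702×10⁹ = 1.524×10¹⁰ K⁴.
1/ε₁ + 1/ε₂ − 1 = 7.143 + 3.333 − 1 = 9.476.
q = 5.67×10⁻⁸ × 1.524×10¹⁰ / 9.476.

q ≈ 91.2 W/m²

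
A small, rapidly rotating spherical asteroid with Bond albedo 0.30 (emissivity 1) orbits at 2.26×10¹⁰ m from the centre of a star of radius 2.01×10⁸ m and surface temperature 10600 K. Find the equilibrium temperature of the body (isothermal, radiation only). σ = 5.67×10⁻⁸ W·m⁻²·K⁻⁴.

T ≈ 647 K

The star's surface emits σT_*⁴; at distance d the flux is S = σT_*⁴(R_*/d)².
S = 5.67×10⁻⁸·(10600)⁴·(2.01×10⁸/2.26×10¹⁰)² = 56620 W/m².
For an isothermal sphere T⁴ = (1−a)S/(4σ) = 1.748×10¹¹ K⁴.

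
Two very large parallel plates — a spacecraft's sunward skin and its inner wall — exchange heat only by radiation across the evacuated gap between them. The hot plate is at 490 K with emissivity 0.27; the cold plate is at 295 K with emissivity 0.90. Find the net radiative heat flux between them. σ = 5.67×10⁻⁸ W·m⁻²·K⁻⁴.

q ≈ 744 W/m²

For two infinite grey parallel plates, q = σ(T₁⁴ − T₂⁴)/(1/ε₁ + 1/ε₂ − 1).
T₁⁴ − T₂⁴ = 5.765×10¹⁰ − 7.573×10⁹ = 5.007×10¹⁰ K⁴.
1/ε₁ + 1/ε₂ − 1 = 3.704 + 1.111 − 1 = 3.815.
q = 5.67×10⁻⁸ × 5.007×10¹⁰ / 3.815.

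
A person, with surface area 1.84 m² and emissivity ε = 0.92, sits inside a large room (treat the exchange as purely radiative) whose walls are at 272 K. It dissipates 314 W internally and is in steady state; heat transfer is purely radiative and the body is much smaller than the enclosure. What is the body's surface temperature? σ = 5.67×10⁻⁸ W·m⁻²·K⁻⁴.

T ≈ 306 K

For a small grey body in a large enclosure, net radiated power = εσA(T⁴ − T_w⁴).
Steady state: P = εσA(T⁴ − T_w⁴) with A = 1.84 m².
T⁴ = P/(εσA) + T_w⁴ = 314/(0.92·5.67×10⁻⁸·1.840) + (272)⁴
    = 3.271×10⁹ + 5.474×10⁹ = 8.745×10⁹ K⁴.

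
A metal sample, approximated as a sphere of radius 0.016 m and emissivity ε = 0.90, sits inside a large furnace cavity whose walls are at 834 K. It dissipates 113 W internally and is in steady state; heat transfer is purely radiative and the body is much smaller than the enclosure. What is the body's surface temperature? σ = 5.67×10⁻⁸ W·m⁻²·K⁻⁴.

For a small grey body in a large enclosure, net radiated power = εσA(T⁴ − T_w⁴).
Steady state: P = εσA(T⁴ − T_w⁴) with A = 4πr² = 0.003217 m².
T⁴ = P/(εσA) + T_w⁴ = 113/(0.90·5.67×10⁻⁸·0.003217) + (834)⁴
    = 6.883×10¹¹ + 4.838×10¹¹ = 1.172×10¹² K⁴.

T ≈ 1040 K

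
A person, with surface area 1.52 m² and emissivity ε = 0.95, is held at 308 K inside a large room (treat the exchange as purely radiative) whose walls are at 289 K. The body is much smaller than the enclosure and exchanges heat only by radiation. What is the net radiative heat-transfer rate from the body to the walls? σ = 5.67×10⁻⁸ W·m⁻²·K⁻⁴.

P_net ≈ 166 W

For a small grey body in a large enclosure: P_net = εσA(T_body⁴ − T_wall⁴).
A = 1.52 m²; T_body⁴ − T_wall⁴ = 8.999×10⁹ − 6.976×10⁹ = 2.023×10⁹ K⁴.
|P_net| = 0.95·5.67×10⁻⁸·1.520·2.023×10⁹.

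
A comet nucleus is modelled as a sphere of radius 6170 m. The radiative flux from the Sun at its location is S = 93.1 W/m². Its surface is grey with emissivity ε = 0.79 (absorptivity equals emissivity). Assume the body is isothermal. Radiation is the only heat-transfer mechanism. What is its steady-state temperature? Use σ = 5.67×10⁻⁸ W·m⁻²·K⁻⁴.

At equilibrium, absorbed power = emitted power.
Absorbing cross-section = πr² = 1.196×10⁸ m²; emitting surface = 4πr² = 4.784×10⁸ m² (ratio 4).
εS·A_cross = εσ·A_surf·T⁴  ⇒  T⁴ = S/(4σ)   (ε cancels).
T⁴ = 93.1/(4·5.67×10⁻⁸) = 4.105×10⁸ K⁴.
T = (4.105×10⁸)^(1/4).

T ≈ 142 K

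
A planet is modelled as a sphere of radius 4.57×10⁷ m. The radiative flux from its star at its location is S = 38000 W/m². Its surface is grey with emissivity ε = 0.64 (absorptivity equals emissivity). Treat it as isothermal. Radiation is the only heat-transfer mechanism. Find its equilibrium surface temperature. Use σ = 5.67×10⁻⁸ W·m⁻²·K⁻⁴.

T ≈ 640 K

At equilibrium, absorbed power = emitted power.
Absorbing cross-section = πr² = 6.561×10¹⁵ m²; emitting surface = 4πr² = 2.624×10¹⁶ m² (ratio 4).
εS·A_cross = εσ·A_surf·T⁴  ⇒  T⁴ = S/(4σ)   (ε cancels).
T⁴ = 38000/(4·5.67×10⁻⁸) = 1.675×10¹¹ K⁴.
T = (1.675×10¹¹)^(1/4).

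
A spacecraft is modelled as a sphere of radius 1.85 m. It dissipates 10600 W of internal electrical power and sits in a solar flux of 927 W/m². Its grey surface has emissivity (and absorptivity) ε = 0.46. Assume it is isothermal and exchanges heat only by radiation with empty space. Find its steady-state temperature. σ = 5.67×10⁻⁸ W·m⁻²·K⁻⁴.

T ≈ 341 K

At steady state, absorbed solar power + internal power = radiated power.
Absorbed: α·S·A_cross = 0.46·927·10.75 = 4585 W (cross-section πr²).
Total input = 4585 + 10600 = 15180 W.
Radiated: εσ·A_surf·T⁴ with A_surf = 4πr² = 43.01 m².
T⁴ = 15180/(0.46·5.67×10⁻⁸·43.01) = 1.354×10¹⁰ K⁴.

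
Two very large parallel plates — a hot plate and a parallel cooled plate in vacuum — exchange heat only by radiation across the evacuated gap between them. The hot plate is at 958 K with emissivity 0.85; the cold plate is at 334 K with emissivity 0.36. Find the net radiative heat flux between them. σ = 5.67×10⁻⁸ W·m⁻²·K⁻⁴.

q ≈ 15900 W/m²

For two infinite grey parallel plates, q = σ(T₁⁴ − T₂⁴)/(1/ε₁ + 1/ε₂ − 1).
T₁⁴ − T₂⁴ = 8.423×10¹¹ − 1.244×10¹⁰ = 8.298×10¹¹ K⁴.
1/ε₁ + 1/ε₂ − 1 = 1.176 + 2.778 − 1 = 2.954.
q = 5.67×10⁻⁸ × 8.298×10¹¹ / 2.954.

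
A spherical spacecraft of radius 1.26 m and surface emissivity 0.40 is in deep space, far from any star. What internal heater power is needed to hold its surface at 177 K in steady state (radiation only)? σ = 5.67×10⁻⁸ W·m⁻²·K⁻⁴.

P = εσ·4πr²·T⁴.
4πr² = 19.95 m²; T⁴ = 9.815×10⁸ K⁴.
P = 0.40·5.67×10⁻⁸·19.95·9.815×10⁸.

P ≈ 444 W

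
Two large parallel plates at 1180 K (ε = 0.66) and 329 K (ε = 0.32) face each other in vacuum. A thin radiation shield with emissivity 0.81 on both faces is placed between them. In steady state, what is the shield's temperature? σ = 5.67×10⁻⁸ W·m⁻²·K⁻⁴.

T_s ≈ 1060 K

In steady state the net flux on the hot side equals that on the cold side.
σ(T₁⁴−T_s⁴)/D₁ = σ(T_s⁴−T₂⁴)/D₂, with D₁ = 1/ε₁+1/ε_s−1 = 1.750, D₂ = 1/ε_s+1/ε₂−1 = 3.360.
Solve for T_s⁴: T_s⁴ = (D₂·T₁⁴ + D₁·T₂⁴)/(D₁+D₂) = 1.279×10¹² K⁴.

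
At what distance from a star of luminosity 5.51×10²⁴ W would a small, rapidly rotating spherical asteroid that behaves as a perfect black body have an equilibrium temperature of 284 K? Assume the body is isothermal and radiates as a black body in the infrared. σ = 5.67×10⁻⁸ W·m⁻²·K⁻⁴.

For an isothermal black-emitting sphere, (1−a)S·πr² = σ·4πr²·T⁴ ⇒ S = 4σT⁴/(1−a).
S = 4·5.67×10⁻⁸·(284)⁴/1.00 = 1475 W/m².
Flux falls as S = L/(4πd²), so d = √(L/(4πS)) = √(5.51×10²⁴/(4π·1475)).

d ≈ 1.72×10¹⁰ m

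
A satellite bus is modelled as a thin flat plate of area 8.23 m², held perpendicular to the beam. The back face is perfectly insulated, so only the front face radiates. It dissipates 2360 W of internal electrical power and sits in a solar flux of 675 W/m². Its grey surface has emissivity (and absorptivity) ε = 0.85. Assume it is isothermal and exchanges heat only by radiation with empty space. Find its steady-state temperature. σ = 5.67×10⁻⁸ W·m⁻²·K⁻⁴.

T ≈ 366 K

At steady state, absorbed solar power + internal power = radiated power.
Absorbed: α·S·A_cross = 0.85·675·8.230 = 4722 W (cross-section A).
Total input = 4722 + 2360 = 7082 W.
Radiated: εσ·A_surf·T⁴ with A_surf = A = 8.230 m².
T⁴ = 7082/(0.85·5.67×10⁻⁸·8.230) = 1.785×10¹⁰ K⁴.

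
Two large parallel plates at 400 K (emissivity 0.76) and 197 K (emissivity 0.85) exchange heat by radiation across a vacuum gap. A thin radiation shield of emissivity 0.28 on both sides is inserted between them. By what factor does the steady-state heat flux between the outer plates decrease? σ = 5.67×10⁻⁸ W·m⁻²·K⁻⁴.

factor ≈ 5.12

Without shield: q₀ = σΔ(T⁴)/(1/ε₁+1/ε₂−1) with denominator 1.492.
With shield the two gaps are in series; the resistances add: (1/ε₁+1/ε_s−1)+(1/ε_s+1/ε₂−1) = 3.887+3.748 = 7.635.
Heat-flux ratio q₀/q = 7.635/1.492.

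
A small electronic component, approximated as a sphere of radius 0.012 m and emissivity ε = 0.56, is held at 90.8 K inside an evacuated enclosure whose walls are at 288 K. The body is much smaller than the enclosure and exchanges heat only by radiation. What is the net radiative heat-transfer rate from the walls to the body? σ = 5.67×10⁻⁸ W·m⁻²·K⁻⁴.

P_net ≈ 0.391 W

For a small grey body in a large enclosure: P_net = εσA(T_body⁴ − T_wall⁴).
A = 4πr² = 0.001810 m²; T_body⁴ − T_wall⁴ = 6.797×10⁷ − 6.880×10⁹ = -6.812×10⁹ K⁴.
|P_net| = 0.56·5.67×10⁻⁸·0.001810·6.812×10⁹.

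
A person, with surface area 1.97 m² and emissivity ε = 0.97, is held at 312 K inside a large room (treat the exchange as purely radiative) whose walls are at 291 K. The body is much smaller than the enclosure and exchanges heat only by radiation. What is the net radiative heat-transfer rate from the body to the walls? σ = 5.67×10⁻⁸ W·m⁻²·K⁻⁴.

For a small grey body in a large enclosure: P_net = εσA(T_body⁴ − T_wall⁴).
A = 1.97 m²; T_body⁴ − T_wall⁴ = 9.476×10⁹ − 7.171×10⁹ = 2.305×10⁹ K⁴.
|P_net| = 0.97·5.67×10⁻⁸·1.970·2.305×10⁹.

P_net ≈ 250 W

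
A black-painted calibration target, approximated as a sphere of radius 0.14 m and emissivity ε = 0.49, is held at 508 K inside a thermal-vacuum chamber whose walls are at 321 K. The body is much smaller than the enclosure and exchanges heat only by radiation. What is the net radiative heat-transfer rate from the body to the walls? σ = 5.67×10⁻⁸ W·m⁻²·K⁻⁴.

P_net ≈ 383 W

For a small grey body in a large enclosure: P_net = εσA(T_body⁴ − T_wall⁴).
A = 4πr² = 0.2463 m²; T_body⁴ − T_wall⁴ = 6.660×10¹⁰ − 1.062×10¹⁰ = 5.598×10¹⁰ K⁴.
|P_net| = 0.49·5.67×10⁻⁸·0.2463·5.598×10¹⁰.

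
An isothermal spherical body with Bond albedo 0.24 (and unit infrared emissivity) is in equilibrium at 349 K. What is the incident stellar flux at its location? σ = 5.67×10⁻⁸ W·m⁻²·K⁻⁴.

(1−a)S·πr² = σ·4πr²·T⁴ ⇒ S = 4σT⁴/(1−a).
S = 4·5.67×10⁻⁸·1.484×10¹⁰/0.760.

S ≈ 4430 W/m²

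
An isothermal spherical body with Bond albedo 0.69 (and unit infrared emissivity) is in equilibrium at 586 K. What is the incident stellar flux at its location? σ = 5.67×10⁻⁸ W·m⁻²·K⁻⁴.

(1−a)S·πr² = σ·4πr²·T⁴ ⇒ S = 4σT⁴/(1−a).
S = 4·5.67×10⁻⁸·1.179×10¹¹/0.310.

S ≈ 86300 W/m²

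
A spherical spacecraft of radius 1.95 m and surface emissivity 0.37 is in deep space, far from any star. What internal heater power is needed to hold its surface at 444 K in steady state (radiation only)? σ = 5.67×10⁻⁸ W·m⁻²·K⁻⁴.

P = εσ·4πr²·T⁴.
4πr² = 47.78 m²; T⁴ = 3.886×10¹⁰ K⁴.
P = 0.37·5.67×10⁻⁸·47.78·3.886×10¹⁰.

P ≈ 39000 W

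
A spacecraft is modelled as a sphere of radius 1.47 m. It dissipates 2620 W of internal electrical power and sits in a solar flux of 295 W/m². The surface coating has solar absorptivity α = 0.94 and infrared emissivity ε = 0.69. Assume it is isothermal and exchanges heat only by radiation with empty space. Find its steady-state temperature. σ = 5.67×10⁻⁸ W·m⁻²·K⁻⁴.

At steady state, absorbed solar power + internal power = radiated power.
Absorbed: α·S·A_cross = 0.94·295·6.789 = 1882 W (cross-section πr²).
Total input = 1882 + 2620 = 4502 W.
Radiated: εσ·A_surf·T⁴ with A_surf = 4πr² = 27.15 m².
T⁴ = 4502/(0.69·5.67×10⁻⁸·27.15) = 4.238×10⁹ K⁴.

T ≈ 255 K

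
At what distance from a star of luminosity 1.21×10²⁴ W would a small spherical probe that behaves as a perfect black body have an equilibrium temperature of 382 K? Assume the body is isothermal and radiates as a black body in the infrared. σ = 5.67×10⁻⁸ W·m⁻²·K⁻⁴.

d ≈ 4.47×10⁹ m

For an isothermal black-emitting sphere, (1−a)S·πr² = σ·4πr²·T⁴ ⇒ S = 4σT⁴/(1−a).
S = 4·5.67×10⁻⁸·(382)⁴/1.00 = 4829 W/m².
Flux falls as S = L/(4πd²), so d = √(L/(4πS)) = √(1.21×10²⁴/(4π·4829)).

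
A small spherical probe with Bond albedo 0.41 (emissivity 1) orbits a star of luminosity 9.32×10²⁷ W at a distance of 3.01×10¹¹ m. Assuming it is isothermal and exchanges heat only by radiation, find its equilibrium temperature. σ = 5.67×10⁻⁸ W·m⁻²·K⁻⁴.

First find the stellar flux at distance d: S = L/(4πd²) = 9.32×10²⁷/(4π·(3.01×10¹¹)²) = 8186 W/m².
For an isothermal sphere, absorbed (1−a)S·πr² = emitted σ·4πr²·T⁴, so T⁴ = (1−a)S/(4σ).
T⁴ = 0.590·8186/(4·5.67×10⁻⁸) = 2.130×10¹⁰ K⁴.

T ≈ 382 K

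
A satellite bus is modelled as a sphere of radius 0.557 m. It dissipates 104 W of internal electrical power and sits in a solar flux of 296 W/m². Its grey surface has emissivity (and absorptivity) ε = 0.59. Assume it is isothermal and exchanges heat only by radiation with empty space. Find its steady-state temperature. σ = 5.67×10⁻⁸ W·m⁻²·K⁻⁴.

T ≈ 214 K

At steady state, absorbed solar power + internal power = radiated power.
Absorbed: α·S·A_cross = 0.59·296·0.9747 = 170.2 W (cross-section πr²).
Total input = 170.2 + 104 = 274.2 W.
Radiated: εσ·A_surf·T⁴ with A_surf = 4πr² = 3.899 m².
T⁴ = 274.2/(0.59·5.67×10⁻⁸·3.899) = 2.103×10⁹ K⁴.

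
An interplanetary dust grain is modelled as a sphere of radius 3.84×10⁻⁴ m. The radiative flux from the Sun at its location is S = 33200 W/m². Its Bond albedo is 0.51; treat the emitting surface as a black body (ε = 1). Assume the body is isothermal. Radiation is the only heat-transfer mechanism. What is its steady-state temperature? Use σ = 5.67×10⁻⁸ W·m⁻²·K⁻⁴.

T ≈ 518 K

At equilibrium, absorbed power = emitted power.
Absorbing cross-section = πr² = 4.632×10⁻⁷ m²; emitting surface = 4πr² = 1.853×10⁻⁶ m² (ratio 4).
(1−a)S·A_cross = εσ·A_surf·T⁴  ⇒  T⁴ = (1−a)S/(4σ).
T⁴ = 0.490·33200/(4·5.67×10⁻⁸) = 7.173×10¹⁰ K⁴.
T = (7.173×10¹⁰)^(1/4).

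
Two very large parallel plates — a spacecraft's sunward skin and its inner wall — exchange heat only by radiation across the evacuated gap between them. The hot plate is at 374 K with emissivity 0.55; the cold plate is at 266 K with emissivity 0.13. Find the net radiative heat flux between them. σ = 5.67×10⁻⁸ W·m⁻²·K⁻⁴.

For two infinite grey parallel plates, q = σ(T₁⁴ − T₂⁴)/(1/ε₁ + 1/ε₂ − 1).
T₁⁴ − T₂⁴ = 1.957×10¹⁰ − 5.006×10⁹ = 1.456×10¹⁰ K⁴.
1/ε₁ + 1/ε₂ − 1 = 1.818 + 7.692 − 1 = 8.510.
q = 5.67×10⁻⁸ × 1.456×10¹⁰ / 8.510.

q ≈ 97.0 W/m²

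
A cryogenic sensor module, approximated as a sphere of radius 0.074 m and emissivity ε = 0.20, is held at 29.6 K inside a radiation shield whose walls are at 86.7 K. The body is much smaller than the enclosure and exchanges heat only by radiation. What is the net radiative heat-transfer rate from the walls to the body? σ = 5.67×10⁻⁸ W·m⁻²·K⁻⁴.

For a small grey body in a large enclosure: P_net = εσA(T_body⁴ − T_wall⁴).
A = 4πr² = 0.06881 m²; T_body⁴ − T_wall⁴ = 7.677×10⁵ − 5.650×10⁷ = -5.574×10⁷ K⁴.
|P_net| = 0.20·5.67×10⁻⁸·0.06881·5.574×10⁷.

P_net ≈ 0.0435 W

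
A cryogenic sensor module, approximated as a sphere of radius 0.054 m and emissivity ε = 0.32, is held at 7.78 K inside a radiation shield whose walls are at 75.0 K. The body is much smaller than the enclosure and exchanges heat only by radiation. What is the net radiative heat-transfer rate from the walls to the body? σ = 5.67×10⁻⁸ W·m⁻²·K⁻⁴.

P_net ≈ 0.0210 W

For a small grey body in a large enclosure: P_net = εσA(T_body⁴ − T_wall⁴).
A = 4πr² = 0.03664 m²; T_body⁴ − T_wall⁴ = 3664 − 3.164×10⁷ = -3.164×10⁷ K⁴.
|P_net| = 0.32·5.67×10⁻⁸·0.03664·3.164×10⁷.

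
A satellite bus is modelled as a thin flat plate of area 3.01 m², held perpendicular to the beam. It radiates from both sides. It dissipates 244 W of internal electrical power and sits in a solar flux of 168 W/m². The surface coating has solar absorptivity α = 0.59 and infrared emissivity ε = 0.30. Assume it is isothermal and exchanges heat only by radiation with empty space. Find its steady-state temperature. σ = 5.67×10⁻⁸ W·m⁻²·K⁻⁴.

At steady state, absorbed solar power + internal power = radiated power.
Absorbed: α·S·A_cross = 0.59·168·3.010 = 298.4 W (cross-section A).
Total input = 298.4 + 244 = 542.4 W.
Radiated: εσ·A_surf·T⁴ with A_surf = 2A = 6.020 m².
T⁴ = 542.4/(0.30·5.67×10⁻⁸·6.020) = 5.296×10⁹ K⁴.

T ≈ 270 K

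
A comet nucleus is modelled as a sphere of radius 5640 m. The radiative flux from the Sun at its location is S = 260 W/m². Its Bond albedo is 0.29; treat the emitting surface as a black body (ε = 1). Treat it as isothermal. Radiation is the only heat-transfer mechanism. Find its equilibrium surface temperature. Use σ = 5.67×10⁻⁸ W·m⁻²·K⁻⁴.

T ≈ 169 K

At equilibrium, absorbed power = emitted power.
Absorbing cross-section = πr² = 9.993×10⁷ m²; emitting surface = 4πr² = 3.997×10⁸ m² (ratio 4).
(1−a)S·A_cross = εσ·A_surf·T⁴  ⇒  T⁴ = (1−a)S/(4σ).
T⁴ = 0.710·260/(4·5.67×10⁻⁸) = 8.139×10⁸ K⁴.
T = (8.139×10⁸)^(1/4).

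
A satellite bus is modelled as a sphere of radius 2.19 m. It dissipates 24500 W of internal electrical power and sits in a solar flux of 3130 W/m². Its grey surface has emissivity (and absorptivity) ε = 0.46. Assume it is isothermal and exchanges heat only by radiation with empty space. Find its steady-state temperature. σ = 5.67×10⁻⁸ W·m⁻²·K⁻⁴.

At steady state, absorbed solar power + internal power = radiated power.
Absorbed: α·S·A_cross = 0.46·3130·15.07 = 21690 W (cross-section πr²).
Total input = 21690 + 24500 = 46190 W.
Radiated: εσ·A_surf·T⁴ with A_surf = 4πr² = 60.27 m².
T⁴ = 46190/(0.46·5.67×10⁻⁸·60.27) = 2.939×10¹⁰ K⁴.

T ≈ 414 K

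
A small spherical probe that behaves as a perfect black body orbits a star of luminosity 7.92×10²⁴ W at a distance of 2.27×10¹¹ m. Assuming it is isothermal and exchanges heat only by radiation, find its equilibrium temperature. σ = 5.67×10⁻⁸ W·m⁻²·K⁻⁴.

T ≈ 85.7 K

First find the stellar flux at distance d: S = L/(4πd²) = 7.92×10²⁴/(4π·(2.27×10¹¹)²) = 12.23 W/m².
For an isothermal sphere, absorbed (1−a)S·πr² = emitted σ·4πr²·T⁴, so T⁴ = (1−a)S/(4σ).
T⁴ = 1.00·12.23/(4·5.67×10⁻⁸) = 5.393×10⁷ K⁴.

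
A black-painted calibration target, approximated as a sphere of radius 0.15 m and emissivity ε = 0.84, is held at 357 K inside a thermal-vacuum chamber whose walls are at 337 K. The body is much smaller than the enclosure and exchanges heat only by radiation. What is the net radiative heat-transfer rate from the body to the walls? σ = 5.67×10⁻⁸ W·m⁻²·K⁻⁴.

P_net ≈ 45.0 W

For a small grey body in a large enclosure: P_net = εσA(T_body⁴ − T_wall⁴).
A = 4πr² = 0.2827 m²; T_body⁴ − T_wall⁴ = 1.624×10¹⁰ − 1.290×10¹⁰ = 3.345×10⁹ K⁴.
|P_net| = 0.84·5.67×10⁻⁸·0.2827·3.345×10⁹.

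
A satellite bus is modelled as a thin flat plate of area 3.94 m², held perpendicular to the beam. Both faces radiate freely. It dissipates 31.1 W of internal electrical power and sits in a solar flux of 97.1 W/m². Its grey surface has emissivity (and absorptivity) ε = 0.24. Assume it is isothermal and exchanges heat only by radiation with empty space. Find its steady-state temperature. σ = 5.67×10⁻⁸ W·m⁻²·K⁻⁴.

At steady state, absorbed solar power + internal power = radiated power.
Absorbed: α·S·A_cross = 0.24·97.1·3.940 = 91.82 W (cross-section A).
Total input = 91.82 + 31.1 = 122.9 W.
Radiated: εσ·A_surf·T⁴ with A_surf = 2A = 7.880 m².
T⁴ = 122.9/(0.24·5.67×10⁻⁸·7.880) = 1.146×10⁹ K⁴.

T ≈ 184 K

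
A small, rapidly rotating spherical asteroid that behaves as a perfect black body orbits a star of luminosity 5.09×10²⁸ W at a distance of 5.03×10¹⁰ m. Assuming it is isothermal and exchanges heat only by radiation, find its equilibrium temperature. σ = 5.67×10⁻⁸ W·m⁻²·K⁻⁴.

First find the stellar flux at distance d: S = L/(4πd²) = 5.09×10²⁸/(4π·(5.03×10¹⁰)²) = 1.601×10⁶ W/m².
For an isothermal sphere, absorbed (1−a)S·πr² = emitted σ·4πr²·T⁴, so T⁴ = (1−a)S/(4σ).
T⁴ = 1.00·1.601×10⁶/(4·5.67×10⁻⁸) = 7.059×10¹² K⁴.

T ≈ 1630 K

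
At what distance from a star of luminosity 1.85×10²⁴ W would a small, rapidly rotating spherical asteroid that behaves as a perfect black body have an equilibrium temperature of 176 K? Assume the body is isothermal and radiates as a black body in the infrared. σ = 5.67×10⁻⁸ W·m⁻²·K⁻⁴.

d ≈ 2.60×10¹⁰ m

For an isothermal black-emitting sphere, (1−a)S·πr² = σ·4πr²·T⁴ ⇒ S = 4σT⁴/(1−a).
S = 4·5.67×10⁻⁸·(176)⁴/1.00 = 217.6 W/m².
Flux falls as S = L/(4πd²), so d = √(L/(4πS)) = √(1.85×10²⁴/(4π·217.6)).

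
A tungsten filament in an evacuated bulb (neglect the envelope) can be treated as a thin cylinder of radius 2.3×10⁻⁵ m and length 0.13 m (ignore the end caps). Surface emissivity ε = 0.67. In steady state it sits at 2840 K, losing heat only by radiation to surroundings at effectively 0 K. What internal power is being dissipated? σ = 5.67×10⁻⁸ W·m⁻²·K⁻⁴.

Steady state: P = εσA T⁴.
A = 2πrL = 1.879×10⁻⁵ m²; T⁴ = (2840)⁴ = 6.505×10¹³ K⁴.
P = 0.67 × 5.67×10⁻⁸ × 1.879×10⁻⁵ × 6.505×10¹³.

P ≈ 46.4 W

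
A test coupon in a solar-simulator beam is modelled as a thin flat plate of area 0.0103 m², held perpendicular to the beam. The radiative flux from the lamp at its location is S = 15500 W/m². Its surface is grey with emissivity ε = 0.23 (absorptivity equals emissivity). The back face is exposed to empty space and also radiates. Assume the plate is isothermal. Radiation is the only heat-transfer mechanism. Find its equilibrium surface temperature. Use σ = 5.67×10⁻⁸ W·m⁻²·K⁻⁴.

At equilibrium, absorbed power = emitted power.
Absorbing cross-section = A = 0.01030 m²; emitting surface = 2A = 0.02060 m² (ratio 2).
εS·A_cross = εσ·A_surf·T⁴  ⇒  T⁴ = S/(2σ)   (ε cancels).
T⁴ = 15500/(2·5.67×10⁻⁸) = 1.367×10¹¹ K⁴.
T = (1.367×10¹¹)^(1/4).

T ≈ 608 K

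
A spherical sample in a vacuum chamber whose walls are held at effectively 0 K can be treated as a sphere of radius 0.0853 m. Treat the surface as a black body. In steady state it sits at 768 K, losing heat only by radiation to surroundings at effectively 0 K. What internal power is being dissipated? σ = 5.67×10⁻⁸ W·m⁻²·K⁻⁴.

P ≈ 1800 W

Steady state: P = εσA T⁴.
A = 4πr² = 0.09143 m²; T⁴ = (768)⁴ = 3.479×10¹¹ K⁴.
P = 1.0 × 5.67×10⁻⁸ × 0.09143 × 3.479×10¹¹.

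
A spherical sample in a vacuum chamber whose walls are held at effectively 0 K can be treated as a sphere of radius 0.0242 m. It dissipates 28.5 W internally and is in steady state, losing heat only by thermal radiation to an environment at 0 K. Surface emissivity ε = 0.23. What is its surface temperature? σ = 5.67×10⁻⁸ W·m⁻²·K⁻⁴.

T ≈ 738 K

Steady state: internal power = radiated power, P = εσA T⁴.
Radiating area A = 4πr² = 0.007359 m².
T⁴ = P/(εσA) = 28.5/(0.23·5.67×10⁻⁸·0.007359) = 2.970×10¹¹ K⁴.
T = (2.970×10¹¹)^(1/4).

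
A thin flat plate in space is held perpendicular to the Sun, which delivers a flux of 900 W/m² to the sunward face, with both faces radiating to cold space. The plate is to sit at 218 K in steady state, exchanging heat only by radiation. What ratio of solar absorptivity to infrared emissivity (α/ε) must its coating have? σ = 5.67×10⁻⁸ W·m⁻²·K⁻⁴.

Balance: αS·A = εσ·2A·T⁴ ⇒ α/ε = 2σT⁴/S.
α/ε = 2·5.67×10⁻⁸·(218)⁴/900 = 2·5.67×10⁻⁸·2.259×10⁹/900.

α/ε ≈ 0.285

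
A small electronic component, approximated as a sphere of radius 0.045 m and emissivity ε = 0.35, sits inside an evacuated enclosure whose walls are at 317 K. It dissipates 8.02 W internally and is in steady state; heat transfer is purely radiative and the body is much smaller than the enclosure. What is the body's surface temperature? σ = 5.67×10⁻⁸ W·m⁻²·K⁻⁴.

For a small grey body in a large enclosure, net radiated power = εσA(T⁴ − T_w⁴).
Steady state: P = εσA(T⁴ − T_w⁴) with A = 4πr² = 0.02545 m².
T⁴ = P/(εσA) + T_w⁴ = 8.02/(0.35·5.67×10⁻⁸·0.02545) + (317)⁴
    = 1.588×10¹⁰ + 1.010×10¹⁰ = 2.598×10¹⁰ K⁴.

T ≈ 401 K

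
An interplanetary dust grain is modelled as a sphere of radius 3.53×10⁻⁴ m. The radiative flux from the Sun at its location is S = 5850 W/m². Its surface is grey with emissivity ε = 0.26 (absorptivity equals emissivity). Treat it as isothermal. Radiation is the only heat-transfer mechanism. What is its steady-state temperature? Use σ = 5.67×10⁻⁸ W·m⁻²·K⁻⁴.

At equilibrium, absorbed power = emitted power.
Absorbing cross-section = πr² = 3.915×10⁻⁷ m²; emitting surface = 4πr² = 1.566×10⁻⁶ m² (ratio 4).
εS·A_cross = εσ·A_surf·T⁴  ⇒  T⁴ = S/(4σ)   (ε cancels).
T⁴ = 5850/(4·5.67×10⁻⁸) = 2.579×10¹⁰ K⁴.
T = (2.579×10¹⁰)^(1/4).

T ≈ 401 K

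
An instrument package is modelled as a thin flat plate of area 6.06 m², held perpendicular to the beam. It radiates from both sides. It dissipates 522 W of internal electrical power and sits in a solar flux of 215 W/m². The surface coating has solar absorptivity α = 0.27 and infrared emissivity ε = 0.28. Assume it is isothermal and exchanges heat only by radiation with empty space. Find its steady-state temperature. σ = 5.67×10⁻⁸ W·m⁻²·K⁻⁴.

T ≈ 260 K

At steady state, absorbed solar power + internal power = radiated power.
Absorbed: α·S·A_cross = 0.27·215·6.060 = 351.8 W (cross-section A).
Total input = 351.8 + 522 = 873.8 W.
Radiated: εσ·A_surf·T⁴ with A_surf = 2A = 12.12 m².
T⁴ = 873.8/(0.28·5.67×10⁻⁸·12.12) = 4.541×10⁹ K⁴.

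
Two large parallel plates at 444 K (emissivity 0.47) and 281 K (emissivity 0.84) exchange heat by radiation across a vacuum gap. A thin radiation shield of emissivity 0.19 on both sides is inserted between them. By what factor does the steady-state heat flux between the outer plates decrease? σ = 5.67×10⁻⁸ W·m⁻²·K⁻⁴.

Without shield: q₀ = σΔ(T⁴)/(1/ε₁+1/ε₂−1) with denominator 2.318.
With shield the two gaps are in series; the resistances add: (1/ε₁+1/ε_s−1)+(1/ε_s+1/ε₂−1) = 6.391+5.454 = 11.84.
Heat-flux ratio q₀/q = 11.84/2.318.

factor ≈ 5.11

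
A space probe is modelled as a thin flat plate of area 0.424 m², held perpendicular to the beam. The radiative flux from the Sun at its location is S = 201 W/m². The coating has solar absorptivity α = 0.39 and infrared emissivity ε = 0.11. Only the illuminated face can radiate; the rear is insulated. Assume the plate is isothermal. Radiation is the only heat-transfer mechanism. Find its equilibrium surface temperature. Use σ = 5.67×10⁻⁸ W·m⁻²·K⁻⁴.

At equilibrium, absorbed power = emitted power.
Absorbing cross-section = A = 0.4240 m²; emitting surface = A = 0.4240 m² (ratio 1).
αS·A_cross = εσ·A_surf·T⁴  ⇒  T⁴ = αS/(ε·1σ).
T⁴ = 0.390·201/(0.11·1·5.67×10⁻⁸) = 1.257×10¹⁰ K⁴.
T = (1.257×10¹⁰)^(1/4).

T ≈ 335 K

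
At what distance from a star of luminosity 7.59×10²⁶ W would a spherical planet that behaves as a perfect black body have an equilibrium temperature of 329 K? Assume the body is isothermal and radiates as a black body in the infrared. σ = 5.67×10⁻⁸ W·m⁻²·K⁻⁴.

d ≈ 1.51×10¹¹ m

For an isothermal black-emitting sphere, (1−a)S·πr² = σ·4πr²·T⁴ ⇒ S = 4σT⁴/(1−a).
S = 4·5.67×10⁻⁸·(329)⁴/1.00 = 2657 W/m².
Flux falls as S = L/(4πd²), so d = √(L/(4πS)) = √(7.59×10²⁶/(4π·2657)).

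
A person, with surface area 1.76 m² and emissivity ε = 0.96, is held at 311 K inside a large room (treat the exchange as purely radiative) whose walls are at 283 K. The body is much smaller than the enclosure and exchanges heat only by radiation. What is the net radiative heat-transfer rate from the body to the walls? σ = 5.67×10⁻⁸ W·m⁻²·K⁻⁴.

P_net ≈ 282 W

For a small grey body in a large enclosure: P_net = εσA(T_body⁴ − T_wall⁴).
A = 1.76 m²; T_body⁴ − T_wall⁴ = 9.355×10⁹ − 6.414×10⁹ = 2.941×10⁹ K⁴.
|P_net| = 0.96·5.67×10⁻⁸·1.760·2.941×10⁹.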